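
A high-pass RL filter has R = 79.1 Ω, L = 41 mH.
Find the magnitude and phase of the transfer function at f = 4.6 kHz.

Step 1 — Angular frequency: ω = 2π·4600 = 2.89e+04 rad/s.
Step 2 — Transfer function: H(jω) = jωL/(R + jωL).
Step 3 — Numerator jωL = j·1185; denominator R + jωL = 79.1 + j1185.
Step 4 — H = 0.9956 + j0.06645.
Step 5 — Magnitude: |H| = 0.9978 (-0.0 dB); phase: φ = 3.8°.

|H| = 0.9978 (-0.0 dB), φ = 3.8°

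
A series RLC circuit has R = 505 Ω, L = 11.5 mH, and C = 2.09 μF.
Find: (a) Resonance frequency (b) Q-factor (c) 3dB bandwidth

Step 1 — Resonance: ω₀ = 1/√(LC) = 1/√(0.0115·2.09e-06) = 6450 rad/s.
Step 2 — f₀ = ω₀/(2π) = 1027 Hz.
Step 3 — Series Q: Q = ω₀L/R = 6450·0.0115/505 = 0.1469.
Step 4 — Bandwidth: Δω = ω₀/Q = 4.391e+04 rad/s; BW = Δω/(2π) = 6989 Hz.

(a) f₀ = 1027 Hz  (b) Q = 0.1469  (c) BW = 6989 Hz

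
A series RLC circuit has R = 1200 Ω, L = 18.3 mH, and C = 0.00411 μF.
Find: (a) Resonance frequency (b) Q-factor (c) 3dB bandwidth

Step 1 — Resonance: ω₀ = 1/√(LC) = 1/√(0.0183·4.11e-09) = 1.153e+05 rad/s.
Step 2 — f₀ = ω₀/(2π) = 1.835e+04 Hz.
Step 3 — Series Q: Q = ω₀L/R = 1.153e+05·0.0183/1200 = 1.758.
Step 4 — Bandwidth: Δω = ω₀/Q = 6.557e+04 rad/s; BW = Δω/(2π) = 1.044e+04 Hz.

(a) f₀ = 1.835e+04 Hz  (b) Q = 1.758  (c) BW = 1.044e+04 Hz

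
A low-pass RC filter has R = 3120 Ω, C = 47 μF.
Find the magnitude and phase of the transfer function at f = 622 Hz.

Step 1 — Angular frequency: ω = 2π·622 = 3908 rad/s.
Step 2 — Transfer function: H(jω) = 1/(1 + jωRC).
Step 3 — Denominator: 1 + jωRC = 1 + j·3908·3120·4.7e-05 = 1 + j573.1.
Step 4 — H = 3.045e-06 - j0.001745.
Step 5 — Magnitude: |H| = 0.001745 (-55.2 dB); phase: φ = -89.9°.

|H| = 0.001745 (-55.2 dB), φ = -89.9°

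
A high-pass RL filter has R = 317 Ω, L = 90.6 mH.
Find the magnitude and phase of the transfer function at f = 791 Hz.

Step 1 — Angular frequency: ω = 2π·791 = 4970 rad/s.
Step 2 — Transfer function: H(jω) = jωL/(R + jωL).
Step 3 — Numerator jωL = j·450.3; denominator R + jωL = 317 + j450.3.
Step 4 — H = 0.6686 + j0.4707.
Step 5 — Magnitude: |H| = 0.8177 (-1.7 dB); phase: φ = 35.1°.

|H| = 0.8177 (-1.7 dB), φ = 35.1°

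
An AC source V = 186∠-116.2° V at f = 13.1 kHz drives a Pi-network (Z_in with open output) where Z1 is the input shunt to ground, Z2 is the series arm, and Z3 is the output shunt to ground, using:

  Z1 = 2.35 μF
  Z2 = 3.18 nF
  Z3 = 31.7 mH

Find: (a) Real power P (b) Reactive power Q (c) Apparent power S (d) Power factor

Step 1 — Angular frequency: ω = 2π·f = 2π·1.31e+04 = 8.231e+04 rad/s.
Step 2 — Component impedances:
  Z1: Z = 1/(jωC) = -j/(ω·C) = 0 - j5.17 Ω
  Z2: Z = 1/(jωC) = -j/(ω·C) = 0 - j3821 Ω
  Z3: Z = jωL = j·8.231e+04·0.0317 = 0 + j2609 Ω
Step 3 — With open output, the series arm Z2 and the output shunt Z3 appear in series to ground: Z2 + Z3 = 0 - j1211 Ω.
Step 4 — Parallel with input shunt Z1: Z_in = Z1 || (Z2 + Z3) = 0 - j5.148 Ω = 5.148∠-90.0° Ω.
Step 5 — Source phasor: V = 186∠-116.2° V = -82.12 - j166.9 V.
Step 6 — Current: I = V / Z = 32.42 - j15.95 A = 36.13∠-26.2° A.
Step 7 — Complex power: S = V·I* = 0 - j6720 VA.
Step 8 — Real power: P = Re(S) = 0 W.
Step 9 — Reactive power: Q = Im(S) = -6720 VAR.
Step 10 — Apparent power: |S| = 6720 VA.
Step 11 — Power factor: PF = P/|S| = 0 (leading).

(a) P = 0 W  (b) Q = -6720 VAR  (c) S = 6720 VA  (d) PF = 0 (leading)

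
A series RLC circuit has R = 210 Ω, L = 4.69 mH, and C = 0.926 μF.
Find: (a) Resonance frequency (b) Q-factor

Step 1 — Resonance condition Im(Z)=0 gives ω₀ = 1/√(LC).
Step 2 — ω₀ = 1/√(0.00469·9.26e-07) = 1.517e+04 rad/s.
Step 3 — f₀ = ω₀/(2π) = 2415 Hz.
Step 4 — Series Q: Q = ω₀L/R = 1.517e+04·0.00469/210 = 0.3389.

(a) f₀ = 2415 Hz  (b) Q = 0.3389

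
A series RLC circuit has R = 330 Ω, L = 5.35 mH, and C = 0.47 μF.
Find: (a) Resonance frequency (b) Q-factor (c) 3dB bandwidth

Step 1 — Resonance condition Im(Z)=0 gives ω₀ = 1/√(LC).
Step 2 — ω₀ = 1/√(0.00535·4.7e-07) = 1.994e+04 rad/s.
Step 3 — f₀ = ω₀/(2π) = 3174 Hz.
Step 4 — Series Q: Q = ω₀L/R = 1.994e+04·0.00535/330 = 0.3233.
Step 5 — 3dB bandwidth: Δω = ω₀/Q = 6.168e+04 rad/s; BW = Δω/(2π) = 9817 Hz.

(a) f₀ = 3174 Hz  (b) Q = 0.3233  (c) BW = 9817 Hz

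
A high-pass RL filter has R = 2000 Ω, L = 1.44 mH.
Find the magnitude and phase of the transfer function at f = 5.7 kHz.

Step 1 — Angular frequency: ω = 2π·5700 = 3.581e+04 rad/s.
Step 2 — Transfer function: H(jω) = jωL/(R + jωL).
Step 3 — Numerator jωL = j·51.57; denominator R + jωL = 2000 + j51.57.
Step 4 — H = 0.0006645 + j0.02577.
Step 5 — Magnitude: |H| = 0.02578 (-31.8 dB); phase: φ = 88.5°.

|H| = 0.02578 (-31.8 dB), φ = 88.5°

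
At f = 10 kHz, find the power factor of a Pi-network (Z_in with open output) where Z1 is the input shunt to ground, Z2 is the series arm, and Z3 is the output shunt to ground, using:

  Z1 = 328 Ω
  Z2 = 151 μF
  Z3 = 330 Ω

Step 1 — Angular frequency: ω = 2π·f = 2π·1e+04 = 6.283e+04 rad/s.
Step 2 — Component impedances:
  Z1: Z = R = 328 Ω
  Z2: Z = 1/(jωC) = -j/(ω·C) = 0 - j0.1054 Ω
  Z3: Z = R = 330 Ω
Step 3 — With open output, the series arm Z2 and the output shunt Z3 appear in series to ground: Z2 + Z3 = 330 - j0.1054 Ω.
Step 4 — Parallel with input shunt Z1: Z_in = Z1 || (Z2 + Z3) = 164.5 - j0.02619 Ω = 164.5∠-0.0° Ω.
Step 5 — Power factor: PF = cos(φ) = Re(Z)/|Z| = 164.5/164.5 = 1.
Step 6 — Type: Im(Z) = -0.02619 ⇒ leading (phase φ = -0.0°).

PF = 1 (leading, φ = -0.0°)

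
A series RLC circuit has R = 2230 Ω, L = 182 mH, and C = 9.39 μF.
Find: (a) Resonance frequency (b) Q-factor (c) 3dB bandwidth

Step 1 — Resonance: ω₀ = 1/√(LC) = 1/√(0.182·9.39e-06) = 764.9 rad/s.
Step 2 — f₀ = ω₀/(2π) = 121.7 Hz.
Step 3 — Series Q: Q = ω₀L/R = 764.9·0.182/2230 = 0.06243.
Step 4 — Bandwidth: Δω = ω₀/Q = 1.225e+04 rad/s; BW = Δω/(2π) = 1950 Hz.

(a) f₀ = 121.7 Hz  (b) Q = 0.06243  (c) BW = 1950 Hz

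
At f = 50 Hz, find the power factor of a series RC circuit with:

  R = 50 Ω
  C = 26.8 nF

Step 1 — Angular frequency: ω = 2π·f = 2π·50 = 314.2 rad/s.
Step 2 — Component impedances:
  R: Z = R = 50 Ω
  C: Z = 1/(jωC) = -j/(ω·C) = 0 - j1.188e+05 Ω
Step 3 — Series combination: Z_total = R + C = 50 - j1.188e+05 Ω = 1.188e+05∠-90.0° Ω.
Step 4 — Power factor: PF = cos(φ) = Re(Z)/|Z| = 50/1.1877e+05 = 0.000421.
Step 5 — Type: Im(Z) = -1.188e+05 ⇒ leading (phase φ = -90.0°).

PF = 0.000421 (leading, φ = -90.0°)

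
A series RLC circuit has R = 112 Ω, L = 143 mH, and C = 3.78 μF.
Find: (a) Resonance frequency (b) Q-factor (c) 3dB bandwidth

Step 1 — Resonance: ω₀ = 1/√(LC) = 1/√(0.143·3.78e-06) = 1360 rad/s.
Step 2 — f₀ = ω₀/(2π) = 216.5 Hz.
Step 3 — Series Q: Q = ω₀L/R = 1360·0.143/112 = 1.737.
Step 4 — Bandwidth: Δω = ω₀/Q = 783.2 rad/s; BW = Δω/(2π) = 124.7 Hz.

(a) f₀ = 216.5 Hz  (b) Q = 1.737  (c) BW = 124.7 Hz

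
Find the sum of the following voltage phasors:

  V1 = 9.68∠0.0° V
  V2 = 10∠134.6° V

Step 1 — Convert each phasor to rectangular form:
  V1 = 9.68·(cos(0.0°) + j·sin(0.0°)) = 9.68 V
  V2 = 10·(cos(134.6°) + j·sin(134.6°)) = -7.022 + j7.12 V
Step 2 — Sum components: V_total = 2.658 + j7.12 V.
Step 3 — Convert to polar: |V_total| = 7.6 V, ∠V_total = 69.5°.

V_total = 7.6∠69.5° V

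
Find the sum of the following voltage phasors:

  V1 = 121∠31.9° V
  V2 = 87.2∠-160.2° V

Step 1 — Convert each phasor to rectangular form:
  V1 = 121·(cos(31.9°) + j·sin(31.9°)) = 102.7 + j63.94 V
  V2 = 87.2·(cos(-160.2°) + j·sin(-160.2°)) = -82.04 - j29.54 V
Step 2 — Sum components: V_total = 20.68 + j34.4 V.
Step 3 — Convert to polar: |V_total| = 40.14 V, ∠V_total = 59.0°.

V_total = 40.14∠59.0° V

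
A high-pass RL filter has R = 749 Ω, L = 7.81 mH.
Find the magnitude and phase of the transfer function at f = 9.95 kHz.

Step 1 — Angular frequency: ω = 2π·9950 = 6.252e+04 rad/s.
Step 2 — Transfer function: H(jω) = jωL/(R + jωL).
Step 3 — Numerator jωL = j·488.3; denominator R + jωL = 749 + j488.3.
Step 4 — H = 0.2982 + j0.4575.
Step 5 — Magnitude: |H| = 0.5461 (-5.3 dB); phase: φ = 56.9°.

|H| = 0.5461 (-5.3 dB), φ = 56.9°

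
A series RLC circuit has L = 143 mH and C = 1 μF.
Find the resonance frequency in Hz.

Step 1 — Resonance condition Im(Z)=0 gives ω₀ = 1/√(LC).
Step 2 — ω₀ = 1/√(0.143·1e-06) = 2644 rad/s.
Step 3 — f₀ = ω₀/(2π) = 420.9 Hz.

f₀ = 420.9 Hz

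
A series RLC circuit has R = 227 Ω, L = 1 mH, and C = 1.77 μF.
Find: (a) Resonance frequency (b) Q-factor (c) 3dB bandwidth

Step 1 — Resonance: ω₀ = 1/√(LC) = 1/√(0.001·1.77e-06) = 2.377e+04 rad/s.
Step 2 — f₀ = ω₀/(2π) = 3783 Hz.
Step 3 — Series Q: Q = ω₀L/R = 2.377e+04·0.001/227 = 0.1047.
Step 4 — Bandwidth: Δω = ω₀/Q = 2.27e+05 rad/s; BW = Δω/(2π) = 3.613e+04 Hz.

(a) f₀ = 3783 Hz  (b) Q = 0.1047  (c) BW = 3.613e+04 Hz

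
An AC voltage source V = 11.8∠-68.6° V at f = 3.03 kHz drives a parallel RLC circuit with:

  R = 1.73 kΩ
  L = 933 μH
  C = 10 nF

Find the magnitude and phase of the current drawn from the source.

Step 1 — Angular frequency: ω = 2π·f = 2π·3030 = 1.904e+04 rad/s.
Step 2 — Component impedances:
  R: Z = R = 1730 Ω
  L: Z = jωL = j·1.904e+04·0.000933 = 0 + j17.76 Ω
  C: Z = 1/(jωC) = -j/(ω·C) = 0 - j5253 Ω
Step 3 — Parallel combination: 1/Z_total = 1/R + 1/L + 1/C; Z_total = 0.1836 + j17.82 Ω = 17.82∠89.4° Ω.
Step 4 — Source phasor: V = 11.8∠-68.6° V = 4.306 - j10.99 V.
Step 5 — Ohm's law: I = V / Z_total = (4.306 - j10.99) / (0.1836 + j17.82) = -0.6139 - j0.2479 A.
Step 6 — Convert to polar: |I| = 0.6621 A, ∠I = -158.0°.

I = 0.6621∠-158.0° A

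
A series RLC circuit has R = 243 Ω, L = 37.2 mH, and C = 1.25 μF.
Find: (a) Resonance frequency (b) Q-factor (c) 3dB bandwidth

Step 1 — Resonance: ω₀ = 1/√(LC) = 1/√(0.0372·1.25e-06) = 4637 rad/s.
Step 2 — f₀ = ω₀/(2π) = 738.1 Hz.
Step 3 — Series Q: Q = ω₀L/R = 4637·0.0372/243 = 0.7099.
Step 4 — Bandwidth: Δω = ω₀/Q = 6532 rad/s; BW = Δω/(2π) = 1040 Hz.

(a) f₀ = 738.1 Hz  (b) Q = 0.7099  (c) BW = 1040 Hz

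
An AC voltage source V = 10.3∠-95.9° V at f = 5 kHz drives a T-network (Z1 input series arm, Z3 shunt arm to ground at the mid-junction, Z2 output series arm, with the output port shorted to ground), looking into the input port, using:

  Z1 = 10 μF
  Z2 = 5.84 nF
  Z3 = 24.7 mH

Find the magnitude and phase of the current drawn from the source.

Step 1 — Angular frequency: ω = 2π·f = 2π·5000 = 3.142e+04 rad/s.
Step 2 — Component impedances:
  Z1: Z = 1/(jωC) = -j/(ω·C) = 0 - j3.183 Ω
  Z2: Z = 1/(jωC) = -j/(ω·C) = 0 - j5451 Ω
  Z3: Z = jωL = j·3.142e+04·0.0247 = 0 + j776 Ω
Step 3 — With the output port shorted to ground, the output series arm Z2 runs from the junction to ground; the shunt arm Z3 also runs from the junction to ground. They appear in parallel: Z3 || Z2 = 0 + j904.8 Ω.
Step 4 — Series with input arm Z1: Z_in = Z1 + (Z3 || Z2) = 0 + j901.6 Ω = 901.6∠90.0° Ω.
Step 5 — Source phasor: V = 10.3∠-95.9° V = -1.059 - j10.25 V.
Step 6 — Ohm's law: I = V / Z_total = (-1.059 - j10.25) / (0 + j901.6) = -0.01136 + j0.001174 A.
Step 7 — Convert to polar: |I| = 0.01142 A, ∠I = 174.1°.

I = 0.01142∠174.1° A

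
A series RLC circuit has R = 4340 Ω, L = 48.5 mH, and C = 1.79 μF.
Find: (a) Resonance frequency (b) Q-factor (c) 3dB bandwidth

Step 1 — Resonance condition Im(Z)=0 gives ω₀ = 1/√(LC).
Step 2 — ω₀ = 1/√(0.0485·1.79e-06) = 3394 rad/s.
Step 3 — f₀ = ω₀/(2π) = 540.2 Hz.
Step 4 — Series Q: Q = ω₀L/R = 3394·0.0485/4340 = 0.03793.
Step 5 — 3dB bandwidth: Δω = ω₀/Q = 8.948e+04 rad/s; BW = Δω/(2π) = 1.424e+04 Hz.

(a) f₀ = 540.2 Hz  (b) Q = 0.03793  (c) BW = 1.424e+04 Hz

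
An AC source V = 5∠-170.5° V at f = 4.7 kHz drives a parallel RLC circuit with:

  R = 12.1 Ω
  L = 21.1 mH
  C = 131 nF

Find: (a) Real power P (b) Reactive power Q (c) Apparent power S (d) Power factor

Step 1 — Angular frequency: ω = 2π·f = 2π·4700 = 2.953e+04 rad/s.
Step 2 — Component impedances:
  R: Z = R = 12.1 Ω
  L: Z = jωL = j·2.953e+04·0.0211 = 0 + j623.1 Ω
  C: Z = 1/(jωC) = -j/(ω·C) = 0 - j258.5 Ω
Step 3 — Parallel combination: 1/Z_total = 1/R + 1/L + 1/C; Z_total = 12.09 - j0.3312 Ω = 12.1∠-1.6° Ω.
Step 4 — Source phasor: V = 5∠-170.5° V = -4.931 - j0.8252 V.
Step 5 — Current: I = V / Z = -0.4057 - j0.07936 A = 0.4134∠-168.9° A.
Step 6 — Complex power: S = V·I* = 2.066 - j0.05659 VA.
Step 7 — Real power: P = Re(S) = 2.066 W.
Step 8 — Reactive power: Q = Im(S) = -0.05659 VAR.
Step 9 — Apparent power: |S| = 2.067 VA.
Step 10 — Power factor: PF = P/|S| = 0.9996 (leading).

(a) P = 2.066 W  (b) Q = -0.05659 VAR  (c) S = 2.067 VA  (d) PF = 0.9996 (leading)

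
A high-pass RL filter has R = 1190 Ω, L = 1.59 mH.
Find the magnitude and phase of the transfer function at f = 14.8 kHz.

Step 1 — Angular frequency: ω = 2π·1.48e+04 = 9.299e+04 rad/s.
Step 2 — Transfer function: H(jω) = jωL/(R + jωL).
Step 3 — Numerator jωL = j·147.9; denominator R + jωL = 1190 + j147.9.
Step 4 — H = 0.0152 + j0.1224.
Step 5 — Magnitude: |H| = 0.1233 (-18.2 dB); phase: φ = 82.9°.

|H| = 0.1233 (-18.2 dB), φ = 82.9°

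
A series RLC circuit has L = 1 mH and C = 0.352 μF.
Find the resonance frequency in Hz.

Step 1 — Resonance condition Im(Z)=0 gives ω₀ = 1/√(LC).
Step 2 — ω₀ = 1/√(0.001·3.52e-07) = 5.33e+04 rad/s.
Step 3 — f₀ = ω₀/(2π) = 8483 Hz.

f₀ = 8483 Hz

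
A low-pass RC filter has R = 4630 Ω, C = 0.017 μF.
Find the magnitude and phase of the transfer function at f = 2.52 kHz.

Step 1 — Angular frequency: ω = 2π·2520 = 1.583e+04 rad/s.
Step 2 — Transfer function: H(jω) = 1/(1 + jωRC).
Step 3 — Denominator: 1 + jωRC = 1 + j·1.583e+04·4630·1.7e-08 = 1 + j1.246.
Step 4 — H = 0.3917 - j0.4881.
Step 5 — Magnitude: |H| = 0.6258 (-4.1 dB); phase: φ = -51.3°.

|H| = 0.6258 (-4.1 dB), φ = -51.3°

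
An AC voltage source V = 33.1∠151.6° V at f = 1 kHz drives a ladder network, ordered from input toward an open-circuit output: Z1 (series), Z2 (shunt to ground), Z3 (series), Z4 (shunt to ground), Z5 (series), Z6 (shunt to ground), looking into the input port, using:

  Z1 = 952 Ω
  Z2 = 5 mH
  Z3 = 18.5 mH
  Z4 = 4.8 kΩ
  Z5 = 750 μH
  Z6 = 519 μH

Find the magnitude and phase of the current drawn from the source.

Step 1 — Angular frequency: ω = 2π·f = 2π·1000 = 6283 rad/s.
Step 2 — Component impedances:
  Z1: Z = R = 952 Ω
  Z2: Z = jωL = j·6283·0.005 = 0 + j31.42 Ω
  Z3: Z = jωL = j·6283·0.0185 = 0 + j116.2 Ω
  Z4: Z = R = 4800 Ω
  Z5: Z = jωL = j·6283·0.00075 = 0 + j4.712 Ω
  Z6: Z = jωL = j·6283·0.000519 = 0 + j3.261 Ω
Step 3 — Ladder network (open output): work backward from the far end, alternating series and parallel combinations. Z_in = 952 + j25.07 Ω = 952.3∠1.5° Ω.
Step 4 — Source phasor: V = 33.1∠151.6° V = -29.12 + j15.74 V.
Step 5 — Ohm's law: I = V / Z_total = (-29.12 + j15.74) / (952 + j25.07) = -0.03013 + j0.01733 A.
Step 6 — Convert to polar: |I| = 0.03476 A, ∠I = 150.1°.

I = 0.03476∠150.1° A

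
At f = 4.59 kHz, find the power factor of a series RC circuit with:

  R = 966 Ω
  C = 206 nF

Step 1 — Angular frequency: ω = 2π·f = 2π·4590 = 2.884e+04 rad/s.
Step 2 — Component impedances:
  R: Z = R = 966 Ω
  C: Z = 1/(jωC) = -j/(ω·C) = 0 - j168.3 Ω
Step 3 — Series combination: Z_total = R + C = 966 - j168.3 Ω = 980.6∠-9.9° Ω.
Step 4 — Power factor: PF = cos(φ) = Re(Z)/|Z| = 966/980.56 = 0.9852.
Step 5 — Type: Im(Z) = -168.3 ⇒ leading (phase φ = -9.9°).

PF = 0.9852 (leading, φ = -9.9°)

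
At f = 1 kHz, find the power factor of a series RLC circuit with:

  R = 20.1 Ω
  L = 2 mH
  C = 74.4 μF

Step 1 — Angular frequency: ω = 2π·f = 2π·1000 = 6283 rad/s.
Step 2 — Component impedances:
  R: Z = R = 20.1 Ω
  L: Z = jωL = j·6283·0.002 = 0 + j12.57 Ω
  C: Z = 1/(jωC) = -j/(ω·C) = 0 - j2.139 Ω
Step 3 — Series combination: Z_total = R + L + C = 20.1 + j10.43 Ω = 22.64∠27.4° Ω.
Step 4 — Power factor: PF = cos(φ) = Re(Z)/|Z| = 20.1/22.644 = 0.8877.
Step 5 — Type: Im(Z) = 10.43 ⇒ lagging (phase φ = 27.4°).

PF = 0.8877 (lagging, φ = 27.4°)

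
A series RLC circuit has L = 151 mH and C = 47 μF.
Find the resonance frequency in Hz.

Step 1 — Resonance condition Im(Z)=0 gives ω₀ = 1/√(LC).
Step 2 — ω₀ = 1/√(0.151·4.7e-05) = 375.4 rad/s.
Step 3 — f₀ = ω₀/(2π) = 59.74 Hz.

f₀ = 59.74 Hz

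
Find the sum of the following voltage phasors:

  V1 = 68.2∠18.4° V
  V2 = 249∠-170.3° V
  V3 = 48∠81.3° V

Step 1 — Convert each phasor to rectangular form:
  V1 = 68.2·(cos(18.4°) + j·sin(18.4°)) = 64.71 + j21.53 V
  V2 = 249·(cos(-170.3°) + j·sin(-170.3°)) = -245.4 - j41.95 V
  V3 = 48·(cos(81.3°) + j·sin(81.3°)) = 7.261 + j47.45 V
Step 2 — Sum components: V_total = -173.5 + j27.02 V.
Step 3 — Convert to polar: |V_total| = 175.6 V, ∠V_total = 171.1°.

V_total = 175.6∠171.1° V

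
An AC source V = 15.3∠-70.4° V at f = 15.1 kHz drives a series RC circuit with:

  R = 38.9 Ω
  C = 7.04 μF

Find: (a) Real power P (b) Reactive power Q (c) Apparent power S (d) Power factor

Step 1 — Angular frequency: ω = 2π·f = 2π·1.51e+04 = 9.488e+04 rad/s.
Step 2 — Component impedances:
  R: Z = R = 38.9 Ω
  C: Z = 1/(jωC) = -j/(ω·C) = 0 - j1.497 Ω
Step 3 — Series combination: Z_total = R + C = 38.9 - j1.497 Ω = 38.93∠-2.2° Ω.
Step 4 — Source phasor: V = 15.3∠-70.4° V = 5.132 - j14.41 V.
Step 5 — Current: I = V / Z = 0.146 - j0.3649 A = 0.393∠-68.2° A.
Step 6 — Complex power: S = V·I* = 6.009 - j0.2313 VA.
Step 7 — Real power: P = Re(S) = 6.009 W.
Step 8 — Reactive power: Q = Im(S) = -0.2313 VAR.
Step 9 — Apparent power: |S| = 6.013 VA.
Step 10 — Power factor: PF = P/|S| = 0.9993 (leading).

(a) P = 6.009 W  (b) Q = -0.2313 VAR  (c) S = 6.013 VA  (d) PF = 0.9993 (leading)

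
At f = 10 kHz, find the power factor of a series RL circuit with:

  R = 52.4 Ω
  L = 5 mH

Step 1 — Angular frequency: ω = 2π·f = 2π·1e+04 = 6.283e+04 rad/s.
Step 2 — Component impedances:
  R: Z = R = 52.4 Ω
  L: Z = jωL = j·6.283e+04·0.005 = 0 + j314.2 Ω
Step 3 — Series combination: Z_total = R + L = 52.4 + j314.2 Ω = 318.5∠80.5° Ω.
Step 4 — Power factor: PF = cos(φ) = Re(Z)/|Z| = 52.4/318.5 = 0.1645.
Step 5 — Type: Im(Z) = 314.2 ⇒ lagging (phase φ = 80.5°).

PF = 0.1645 (lagging, φ = 80.5°)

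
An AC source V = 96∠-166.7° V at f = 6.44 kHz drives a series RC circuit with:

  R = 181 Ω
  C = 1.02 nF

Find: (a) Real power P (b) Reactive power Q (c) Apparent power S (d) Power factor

Step 1 — Angular frequency: ω = 2π·f = 2π·6440 = 4.046e+04 rad/s.
Step 2 — Component impedances:
  R: Z = R = 181 Ω
  C: Z = 1/(jωC) = -j/(ω·C) = 0 - j2.423e+04 Ω
Step 3 — Series combination: Z_total = R + C = 181 - j2.423e+04 Ω = 2.423e+04∠-89.6° Ω.
Step 4 — Source phasor: V = 96∠-166.7° V = -93.43 - j22.08 V.
Step 5 — Current: I = V / Z = 0.0008826 - j0.003863 A = 0.003962∠-77.1° A.
Step 6 — Complex power: S = V·I* = 0.002841 - j0.3804 VA.
Step 7 — Real power: P = Re(S) = 0.002841 W.
Step 8 — Reactive power: Q = Im(S) = -0.3804 VAR.
Step 9 — Apparent power: |S| = 0.3804 VA.
Step 10 — Power factor: PF = P/|S| = 0.00747 (leading).

(a) P = 0.002841 W  (b) Q = -0.3804 VAR  (c) S = 0.3804 VA  (d) PF = 0.00747 (leading)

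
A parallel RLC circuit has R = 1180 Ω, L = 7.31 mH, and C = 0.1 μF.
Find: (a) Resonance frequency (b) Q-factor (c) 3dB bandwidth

Step 1 — Resonance: ω₀ = 1/√(LC) = 1/√(0.00731·1e-07) = 3.699e+04 rad/s.
Step 2 — f₀ = ω₀/(2π) = 5887 Hz.
Step 3 — Parallel Q: Q = R/(ω₀L) = 1180/(3.699e+04·0.00731) = 4.364.
Step 4 — Bandwidth: Δω = ω₀/Q = 8475 rad/s; BW = Δω/(2π) = 1349 Hz.

(a) f₀ = 5887 Hz  (b) Q = 4.364  (c) BW = 1349 Hz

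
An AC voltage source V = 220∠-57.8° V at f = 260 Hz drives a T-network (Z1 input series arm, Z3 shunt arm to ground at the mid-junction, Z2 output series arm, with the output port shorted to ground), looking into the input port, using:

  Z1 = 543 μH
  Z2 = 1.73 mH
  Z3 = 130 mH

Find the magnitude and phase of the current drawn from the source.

Step 1 — Angular frequency: ω = 2π·f = 2π·260 = 1634 rad/s.
Step 2 — Component impedances:
  Z1: Z = jωL = j·1634·0.000543 = 0 + j0.8871 Ω
  Z2: Z = jωL = j·1634·0.00173 = 0 + j2.826 Ω
  Z3: Z = jωL = j·1634·0.13 = 0 + j212.4 Ω
Step 3 — With the output port shorted to ground, the output series arm Z2 runs from the junction to ground; the shunt arm Z3 also runs from the junction to ground. They appear in parallel: Z3 || Z2 = 0 + j2.789 Ω.
Step 4 — Series with input arm Z1: Z_in = Z1 + (Z3 || Z2) = 0 + j3.676 Ω = 3.676∠90.0° Ω.
Step 5 — Source phasor: V = 220∠-57.8° V = 117.2 - j186.2 V.
Step 6 — Ohm's law: I = V / Z_total = (117.2 - j186.2) / (0 + j3.676) = -50.64 - j31.89 A.
Step 7 — Convert to polar: |I| = 59.85 A, ∠I = -147.8°.

I = 59.85∠-147.8° A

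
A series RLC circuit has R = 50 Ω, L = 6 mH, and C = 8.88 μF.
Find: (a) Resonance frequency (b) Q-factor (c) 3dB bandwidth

Step 1 — Resonance: ω₀ = 1/√(LC) = 1/√(0.006·8.88e-06) = 4332 rad/s.
Step 2 — f₀ = ω₀/(2π) = 689.5 Hz.
Step 3 — Series Q: Q = ω₀L/R = 4332·0.006/50 = 0.5199.
Step 4 — Bandwidth: Δω = ω₀/Q = 8333 rad/s; BW = Δω/(2π) = 1326 Hz.

(a) f₀ = 689.5 Hz  (b) Q = 0.5199  (c) BW = 1326 Hz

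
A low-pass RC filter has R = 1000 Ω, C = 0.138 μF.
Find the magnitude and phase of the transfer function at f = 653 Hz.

Step 1 — Angular frequency: ω = 2π·653 = 4103 rad/s.
Step 2 — Transfer function: H(jω) = 1/(1 + jωRC).
Step 3 — Denominator: 1 + jωRC = 1 + j·4103·1000·1.38e-07 = 1 + j0.5662.
Step 4 — H = 0.7572 - j0.4288.
Step 5 — Magnitude: |H| = 0.8702 (-1.2 dB); phase: φ = -29.5°.

|H| = 0.8702 (-1.2 dB), φ = -29.5°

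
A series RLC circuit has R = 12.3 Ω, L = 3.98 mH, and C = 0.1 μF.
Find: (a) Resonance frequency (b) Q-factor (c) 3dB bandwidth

Step 1 — Resonance: ω₀ = 1/√(LC) = 1/√(0.00398·1e-07) = 5.013e+04 rad/s.
Step 2 — f₀ = ω₀/(2π) = 7978 Hz.
Step 3 — Series Q: Q = ω₀L/R = 5.013e+04·0.00398/12.3 = 16.22.
Step 4 — Bandwidth: Δω = ω₀/Q = 3090 rad/s; BW = Δω/(2π) = 491.9 Hz.

(a) f₀ = 7978 Hz  (b) Q = 16.22  (c) BW = 491.9 Hz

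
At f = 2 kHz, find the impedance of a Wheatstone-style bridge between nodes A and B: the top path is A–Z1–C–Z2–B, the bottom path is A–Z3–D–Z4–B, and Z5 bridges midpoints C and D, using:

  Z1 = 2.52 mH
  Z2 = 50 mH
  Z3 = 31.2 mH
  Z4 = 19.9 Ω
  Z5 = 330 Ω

Step 1 — Angular frequency: ω = 2π·f = 2π·2000 = 1.257e+04 rad/s.
Step 2 — Component impedances:
  Z1: Z = jωL = j·1.257e+04·0.00252 = 0 + j31.67 Ω
  Z2: Z = jωL = j·1.257e+04·0.05 = 0 + j628.3 Ω
  Z3: Z = jωL = j·1.257e+04·0.0312 = 0 + j392.1 Ω
  Z4: Z = R = 19.9 Ω
  Z5: Z = R = 330 Ω
Step 3 — Bridge requires nodal analysis (the Z5 bridge couples midpoints C and D, so the two paths cannot be reduced to a simple series/parallel combination). Setting node B to ground and injecting 1 A at node A, the 3-node admittance system at A, C, D solves to V_A = Z_AB = 115.4 + j171.4 Ω = 206.7∠56.0° Ω.

Z = 115.4 + j171.4 Ω = 206.7∠56.0° Ω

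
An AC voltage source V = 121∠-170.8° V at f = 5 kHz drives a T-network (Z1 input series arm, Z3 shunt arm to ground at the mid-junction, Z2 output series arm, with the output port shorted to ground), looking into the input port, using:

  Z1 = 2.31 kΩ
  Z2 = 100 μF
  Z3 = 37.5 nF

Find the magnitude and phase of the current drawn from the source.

Step 1 — Angular frequency: ω = 2π·f = 2π·5000 = 3.142e+04 rad/s.
Step 2 — Component impedances:
  Z1: Z = R = 2310 Ω
  Z2: Z = 1/(jωC) = -j/(ω·C) = 0 - j0.3183 Ω
  Z3: Z = 1/(jωC) = -j/(ω·C) = 0 - j848.8 Ω
Step 3 — With the output port shorted to ground, the output series arm Z2 runs from the junction to ground; the shunt arm Z3 also runs from the junction to ground. They appear in parallel: Z3 || Z2 = 0 - j0.3182 Ω.
Step 4 — Series with input arm Z1: Z_in = Z1 + (Z3 || Z2) = 2310 - j0.3182 Ω = 2310∠-0.0° Ω.
Step 5 — Source phasor: V = 121∠-170.8° V = -119.4 - j19.35 V.
Step 6 — Ohm's law: I = V / Z_total = (-119.4 - j19.35) / (2310 - j0.3182) = -0.05171 - j0.008382 A.
Step 7 — Convert to polar: |I| = 0.05238 A, ∠I = -170.8°.

I = 0.05238∠-170.8° A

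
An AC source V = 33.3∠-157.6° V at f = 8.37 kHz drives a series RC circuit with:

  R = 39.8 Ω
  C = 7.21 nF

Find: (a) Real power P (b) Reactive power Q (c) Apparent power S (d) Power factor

Step 1 — Angular frequency: ω = 2π·f = 2π·8370 = 5.259e+04 rad/s.
Step 2 — Component impedances:
  R: Z = R = 39.8 Ω
  C: Z = 1/(jωC) = -j/(ω·C) = 0 - j2637 Ω
Step 3 — Series combination: Z_total = R + C = 39.8 - j2637 Ω = 2638∠-89.1° Ω.
Step 4 — Source phasor: V = 33.3∠-157.6° V = -30.79 - j12.69 V.
Step 5 — Current: I = V / Z = 0.004634 - j0.01174 A = 0.01263∠-68.5° A.
Step 6 — Complex power: S = V·I* = 0.006344 - j0.4204 VA.
Step 7 — Real power: P = Re(S) = 0.006344 W.
Step 8 — Reactive power: Q = Im(S) = -0.4204 VAR.
Step 9 — Apparent power: |S| = 0.4204 VA.
Step 10 — Power factor: PF = P/|S| = 0.01509 (leading).

(a) P = 0.006344 W  (b) Q = -0.4204 VAR  (c) S = 0.4204 VA  (d) PF = 0.01509 (leading)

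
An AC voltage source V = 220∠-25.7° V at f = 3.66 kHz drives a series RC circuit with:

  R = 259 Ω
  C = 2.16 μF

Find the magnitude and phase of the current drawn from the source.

Step 1 — Angular frequency: ω = 2π·f = 2π·3660 = 2.3e+04 rad/s.
Step 2 — Component impedances:
  R: Z = R = 259 Ω
  C: Z = 1/(jωC) = -j/(ω·C) = 0 - j20.13 Ω
Step 3 — Series combination: Z_total = R + C = 259 - j20.13 Ω = 259.8∠-4.4° Ω.
Step 4 — Source phasor: V = 220∠-25.7° V = 198.2 - j95.4 V.
Step 5 — Ohm's law: I = V / Z_total = (198.2 - j95.4) / (259 - j20.13) = 0.7893 - j0.307 A.
Step 6 — Convert to polar: |I| = 0.8469 A, ∠I = -21.3°.

I = 0.8469∠-21.3° A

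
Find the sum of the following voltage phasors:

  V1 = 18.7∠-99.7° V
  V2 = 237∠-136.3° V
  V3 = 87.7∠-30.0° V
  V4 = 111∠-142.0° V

Step 1 — Convert each phasor to rectangular form:
  V1 = 18.7·(cos(-99.7°) + j·sin(-99.7°)) = -3.151 - j18.43 V
  V2 = 237·(cos(-136.3°) + j·sin(-136.3°)) = -171.3 - j163.7 V
  V3 = 87.7·(cos(-30.0°) + j·sin(-30.0°)) = 75.95 - j43.85 V
  V4 = 111·(cos(-142.0°) + j·sin(-142.0°)) = -87.47 - j68.34 V
Step 2 — Sum components: V_total = -186 - j294.4 V.
Step 3 — Convert to polar: |V_total| = 348.2 V, ∠V_total = -122.3°.

V_total = 348.2∠-122.3° V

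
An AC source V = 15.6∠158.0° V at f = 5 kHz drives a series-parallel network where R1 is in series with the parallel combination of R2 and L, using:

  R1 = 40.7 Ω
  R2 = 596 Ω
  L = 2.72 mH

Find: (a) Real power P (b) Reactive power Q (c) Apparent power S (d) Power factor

Step 1 — Angular frequency: ω = 2π·f = 2π·5000 = 3.142e+04 rad/s.
Step 2 — Component impedances:
  R1: Z = R = 40.7 Ω
  R2: Z = R = 596 Ω
  L: Z = jωL = j·3.142e+04·0.00272 = 0 + j85.45 Ω
Step 3 — Parallel branch: R2 || L = 1/(1/R2 + 1/L) = 12 + j83.73 Ω.
Step 4 — Series with R1: Z_total = R1 + (R2 || L) = 52.7 + j83.73 Ω = 98.94∠57.8° Ω.
Step 5 — Source phasor: V = 15.6∠158.0° V = -14.46 + j5.844 V.
Step 6 — Current: I = V / Z = -0.02789 + j0.1552 A = 0.1577∠100.2° A.
Step 7 — Complex power: S = V·I* = 1.31 + j2.082 VA.
Step 8 — Real power: P = Re(S) = 1.31 W.
Step 9 — Reactive power: Q = Im(S) = 2.082 VAR.
Step 10 — Apparent power: |S| = 2.46 VA.
Step 11 — Power factor: PF = P/|S| = 0.5327 (lagging).

(a) P = 1.31 W  (b) Q = 2.082 VAR  (c) S = 2.46 VA  (d) PF = 0.5327 (lagging)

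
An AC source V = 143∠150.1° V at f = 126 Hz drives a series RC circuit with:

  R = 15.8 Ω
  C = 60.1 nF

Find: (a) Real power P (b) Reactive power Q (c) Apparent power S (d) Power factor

Step 1 — Angular frequency: ω = 2π·f = 2π·126 = 791.7 rad/s.
Step 2 — Component impedances:
  R: Z = R = 15.8 Ω
  C: Z = 1/(jωC) = -j/(ω·C) = 0 - j2.102e+04 Ω
Step 3 — Series combination: Z_total = R + C = 15.8 - j2.102e+04 Ω = 2.102e+04∠-90.0° Ω.
Step 4 — Source phasor: V = 143∠150.1° V = -124 + j71.28 V.
Step 5 — Current: I = V / Z = -0.003396 - j0.005896 A = 0.006804∠-119.9° A.
Step 6 — Complex power: S = V·I* = 0.0007314 - j0.973 VA.
Step 7 — Real power: P = Re(S) = 0.0007314 W.
Step 8 — Reactive power: Q = Im(S) = -0.973 VAR.
Step 9 — Apparent power: |S| = 0.973 VA.
Step 10 — Power factor: PF = P/|S| = 0.0007518 (leading).

(a) P = 0.0007314 W  (b) Q = -0.973 VAR  (c) S = 0.973 VA  (d) PF = 0.0007518 (leading)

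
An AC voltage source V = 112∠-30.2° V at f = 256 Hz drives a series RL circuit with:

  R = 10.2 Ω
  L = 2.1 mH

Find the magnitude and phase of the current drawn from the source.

Step 1 — Angular frequency: ω = 2π·f = 2π·256 = 1608 rad/s.
Step 2 — Component impedances:
  R: Z = R = 10.2 Ω
  L: Z = jωL = j·1608·0.0021 = 0 + j3.378 Ω
Step 3 — Series combination: Z_total = R + L = 10.2 + j3.378 Ω = 10.74∠18.3° Ω.
Step 4 — Source phasor: V = 112∠-30.2° V = 96.8 - j56.34 V.
Step 5 — Ohm's law: I = V / Z_total = (96.8 - j56.34) / (10.2 + j3.378) = 6.904 - j7.81 A.
Step 6 — Convert to polar: |I| = 10.42 A, ∠I = -48.5°.

I = 10.42∠-48.5° A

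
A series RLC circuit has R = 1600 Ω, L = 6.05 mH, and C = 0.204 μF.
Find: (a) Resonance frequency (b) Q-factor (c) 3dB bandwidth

Step 1 — Resonance condition Im(Z)=0 gives ω₀ = 1/√(LC).
Step 2 — ω₀ = 1/√(0.00605·2.04e-07) = 2.846e+04 rad/s.
Step 3 — f₀ = ω₀/(2π) = 4530 Hz.
Step 4 — Series Q: Q = ω₀L/R = 2.846e+04·0.00605/1600 = 0.1076.
Step 5 — 3dB bandwidth: Δω = ω₀/Q = 2.645e+05 rad/s; BW = Δω/(2π) = 4.209e+04 Hz.

(a) f₀ = 4530 Hz  (b) Q = 0.1076  (c) BW = 4.209e+04 Hz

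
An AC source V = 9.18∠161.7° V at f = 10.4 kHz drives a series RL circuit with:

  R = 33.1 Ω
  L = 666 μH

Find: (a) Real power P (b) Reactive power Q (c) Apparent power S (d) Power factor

Step 1 — Angular frequency: ω = 2π·f = 2π·1.04e+04 = 6.535e+04 rad/s.
Step 2 — Component impedances:
  R: Z = R = 33.1 Ω
  L: Z = jωL = j·6.535e+04·0.000666 = 0 + j43.52 Ω
Step 3 — Series combination: Z_total = R + L = 33.1 + j43.52 Ω = 54.68∠52.7° Ω.
Step 4 — Source phasor: V = 9.18∠161.7° V = -8.716 + j2.882 V.
Step 5 — Current: I = V / Z = -0.05454 + j0.1588 A = 0.1679∠109.0° A.
Step 6 — Complex power: S = V·I* = 0.933 + j1.227 VA.
Step 7 — Real power: P = Re(S) = 0.933 W.
Step 8 — Reactive power: Q = Im(S) = 1.227 VAR.
Step 9 — Apparent power: |S| = 1.541 VA.
Step 10 — Power factor: PF = P/|S| = 0.6054 (lagging).

(a) P = 0.933 W  (b) Q = 1.227 VAR  (c) S = 1.541 VA  (d) PF = 0.6054 (lagging)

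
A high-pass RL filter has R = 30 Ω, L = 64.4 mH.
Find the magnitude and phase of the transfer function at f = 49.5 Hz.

Step 1 — Angular frequency: ω = 2π·49.5 = 311 rad/s.
Step 2 — Transfer function: H(jω) = jωL/(R + jωL).
Step 3 — Numerator jωL = j·20.03; denominator R + jωL = 30 + j20.03.
Step 4 — H = 0.3083 + j0.4618.
Step 5 — Magnitude: |H| = 0.5553 (-5.1 dB); phase: φ = 56.3°.

|H| = 0.5553 (-5.1 dB), φ = 56.3°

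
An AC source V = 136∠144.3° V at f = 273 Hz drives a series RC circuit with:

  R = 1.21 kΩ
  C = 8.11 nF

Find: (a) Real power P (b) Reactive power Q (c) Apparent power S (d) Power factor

Step 1 — Angular frequency: ω = 2π·f = 2π·273 = 1715 rad/s.
Step 2 — Component impedances:
  R: Z = R = 1210 Ω
  C: Z = 1/(jωC) = -j/(ω·C) = 0 - j7.188e+04 Ω
Step 3 — Series combination: Z_total = R + C = 1210 - j7.188e+04 Ω = 7.189e+04∠-89.0° Ω.
Step 4 — Source phasor: V = 136∠144.3° V = -110.4 + j79.36 V.
Step 5 — Current: I = V / Z = -0.00113 - j0.001517 A = 0.001892∠-126.7° A.
Step 6 — Complex power: S = V·I* = 0.00433 - j0.2572 VA.
Step 7 — Real power: P = Re(S) = 0.00433 W.
Step 8 — Reactive power: Q = Im(S) = -0.2572 VAR.
Step 9 — Apparent power: |S| = 0.2573 VA.
Step 10 — Power factor: PF = P/|S| = 0.01683 (leading).

(a) P = 0.00433 W  (b) Q = -0.2572 VAR  (c) S = 0.2573 VA  (d) PF = 0.01683 (leading)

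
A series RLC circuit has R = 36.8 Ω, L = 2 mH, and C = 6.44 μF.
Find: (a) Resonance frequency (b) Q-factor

Step 1 — Resonance condition Im(Z)=0 gives ω₀ = 1/√(LC).
Step 2 — ω₀ = 1/√(0.002·6.44e-06) = 8811 rad/s.
Step 3 — f₀ = ω₀/(2π) = 1402 Hz.
Step 4 — Series Q: Q = ω₀L/R = 8811·0.002/36.8 = 0.4789.

(a) f₀ = 1402 Hz  (b) Q = 0.4789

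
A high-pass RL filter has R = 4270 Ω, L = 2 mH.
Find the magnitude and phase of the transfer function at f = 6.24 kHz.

Step 1 — Angular frequency: ω = 2π·6240 = 3.921e+04 rad/s.
Step 2 — Transfer function: H(jω) = jωL/(R + jωL).
Step 3 — Numerator jωL = j·78.41; denominator R + jωL = 4270 + j78.41.
Step 4 — H = 0.0003371 + j0.01836.
Step 5 — Magnitude: |H| = 0.01836 (-34.7 dB); phase: φ = 88.9°.

|H| = 0.01836 (-34.7 dB), φ = 88.9°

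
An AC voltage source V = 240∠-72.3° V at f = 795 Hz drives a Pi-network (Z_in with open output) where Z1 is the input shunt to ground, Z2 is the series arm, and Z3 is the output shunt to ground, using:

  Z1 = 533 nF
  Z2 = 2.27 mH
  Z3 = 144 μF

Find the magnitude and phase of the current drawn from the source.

Step 1 — Angular frequency: ω = 2π·f = 2π·795 = 4995 rad/s.
Step 2 — Component impedances:
  Z1: Z = 1/(jωC) = -j/(ω·C) = 0 - j375.6 Ω
  Z2: Z = jωL = j·4995·0.00227 = 0 + j11.34 Ω
  Z3: Z = 1/(jωC) = -j/(ω·C) = 0 - j1.39 Ω
Step 3 — With open output, the series arm Z2 and the output shunt Z3 appear in series to ground: Z2 + Z3 = 0 + j9.949 Ω.
Step 4 — Parallel with input shunt Z1: Z_in = Z1 || (Z2 + Z3) = 0 + j10.22 Ω = 10.22∠90.0° Ω.
Step 5 — Source phasor: V = 240∠-72.3° V = 72.97 - j228.6 V.
Step 6 — Ohm's law: I = V / Z_total = (72.97 - j228.6) / (0 + j10.22) = -22.37 - j7.14 A.
Step 7 — Convert to polar: |I| = 23.48 A, ∠I = -162.3°.

I = 23.48∠-162.3° A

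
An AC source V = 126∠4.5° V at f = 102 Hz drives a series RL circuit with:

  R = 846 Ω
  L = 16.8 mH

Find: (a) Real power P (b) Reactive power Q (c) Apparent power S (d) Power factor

Step 1 — Angular frequency: ω = 2π·f = 2π·102 = 640.9 rad/s.
Step 2 — Component impedances:
  R: Z = R = 846 Ω
  L: Z = jωL = j·640.9·0.0168 = 0 + j10.77 Ω
Step 3 — Series combination: Z_total = R + L = 846 + j10.77 Ω = 846.1∠0.7° Ω.
Step 4 — Source phasor: V = 126∠4.5° V = 125.6 + j9.886 V.
Step 5 — Current: I = V / Z = 0.1486 + j0.009794 A = 0.1489∠3.8° A.
Step 6 — Complex power: S = V·I* = 18.76 + j0.2388 VA.
Step 7 — Real power: P = Re(S) = 18.76 W.
Step 8 — Reactive power: Q = Im(S) = 0.2388 VAR.
Step 9 — Apparent power: |S| = 18.76 VA.
Step 10 — Power factor: PF = P/|S| = 0.9999 (lagging).

(a) P = 18.76 W  (b) Q = 0.2388 VAR  (c) S = 18.76 VA  (d) PF = 0.9999 (lagging)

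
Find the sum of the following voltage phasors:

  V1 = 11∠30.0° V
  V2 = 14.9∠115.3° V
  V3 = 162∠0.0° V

Step 1 — Convert each phasor to rectangular form:
  V1 = 11·(cos(30.0°) + j·sin(30.0°)) = 9.526 + j5.5 V
  V2 = 14.9·(cos(115.3°) + j·sin(115.3°)) = -6.368 + j13.47 V
  V3 = 162·(cos(0.0°) + j·sin(0.0°)) = 162 V
Step 2 — Sum components: V_total = 165.2 + j18.97 V.
Step 3 — Convert to polar: |V_total| = 166.2 V, ∠V_total = 6.6°.

V_total = 166.2∠6.6° V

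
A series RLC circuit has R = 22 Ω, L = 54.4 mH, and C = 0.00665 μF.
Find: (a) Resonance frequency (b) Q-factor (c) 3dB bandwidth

Step 1 — Resonance: ω₀ = 1/√(LC) = 1/√(0.0544·6.65e-09) = 5.258e+04 rad/s.
Step 2 — f₀ = ω₀/(2π) = 8368 Hz.
Step 3 — Series Q: Q = ω₀L/R = 5.258e+04·0.0544/22 = 130.
Step 4 — Bandwidth: Δω = ω₀/Q = 404.4 rad/s; BW = Δω/(2π) = 64.36 Hz.

(a) f₀ = 8368 Hz  (b) Q = 130  (c) BW = 64.36 Hz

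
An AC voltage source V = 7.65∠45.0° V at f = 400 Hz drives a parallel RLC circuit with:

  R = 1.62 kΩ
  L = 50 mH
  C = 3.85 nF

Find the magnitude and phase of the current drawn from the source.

Step 1 — Angular frequency: ω = 2π·f = 2π·400 = 2513 rad/s.
Step 2 — Component impedances:
  R: Z = R = 1620 Ω
  L: Z = jωL = j·2513·0.05 = 0 + j125.7 Ω
  C: Z = 1/(jωC) = -j/(ω·C) = 0 - j1.033e+05 Ω
Step 3 — Parallel combination: 1/Z_total = 1/R + 1/L + 1/C; Z_total = 9.713 + j125.1 Ω = 125.4∠85.6° Ω.
Step 4 — Source phasor: V = 7.65∠45.0° V = 5.409 + j5.409 V.
Step 5 — Ohm's law: I = V / Z_total = (5.409 + j5.409) / (9.713 + j125.1) = 0.04633 - j0.03965 A.
Step 6 — Convert to polar: |I| = 0.06099 A, ∠I = -40.6°.

I = 0.06099∠-40.6° A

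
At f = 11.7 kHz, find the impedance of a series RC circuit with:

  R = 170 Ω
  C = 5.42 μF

Step 1 — Angular frequency: ω = 2π·f = 2π·1.17e+04 = 7.351e+04 rad/s.
Step 2 — Component impedances:
  R: Z = R = 170 Ω
  C: Z = 1/(jωC) = -j/(ω·C) = 0 - j2.51 Ω
Step 3 — Series combination: Z_total = R + C = 170 - j2.51 Ω = 170∠-0.8° Ω.

Z = 170 - j2.51 Ω = 170∠-0.8° Ω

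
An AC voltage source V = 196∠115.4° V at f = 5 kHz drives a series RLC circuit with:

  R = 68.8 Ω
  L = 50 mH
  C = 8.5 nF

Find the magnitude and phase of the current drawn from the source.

Step 1 — Angular frequency: ω = 2π·f = 2π·5000 = 3.142e+04 rad/s.
Step 2 — Component impedances:
  R: Z = R = 68.8 Ω
  L: Z = jωL = j·3.142e+04·0.05 = 0 + j1571 Ω
  C: Z = 1/(jωC) = -j/(ω·C) = 0 - j3745 Ω
Step 3 — Series combination: Z_total = R + L + C = 68.8 - j2174 Ω = 2175∠-88.2° Ω.
Step 4 — Source phasor: V = 196∠115.4° V = -84.07 + j177.1 V.
Step 5 — Ohm's law: I = V / Z_total = (-84.07 + j177.1) / (68.8 - j2174) = -0.08258 - j0.03606 A.
Step 6 — Convert to polar: |I| = 0.09011 A, ∠I = -156.4°.

I = 0.09011∠-156.4° A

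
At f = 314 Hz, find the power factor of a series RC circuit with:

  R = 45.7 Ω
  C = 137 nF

Step 1 — Angular frequency: ω = 2π·f = 2π·314 = 1973 rad/s.
Step 2 — Component impedances:
  R: Z = R = 45.7 Ω
  C: Z = 1/(jωC) = -j/(ω·C) = 0 - j3700 Ω
Step 3 — Series combination: Z_total = R + C = 45.7 - j3700 Ω = 3700∠-89.3° Ω.
Step 4 — Power factor: PF = cos(φ) = Re(Z)/|Z| = 45.7/3700 = 0.01235.
Step 5 — Type: Im(Z) = -3700 ⇒ leading (phase φ = -89.3°).

PF = 0.01235 (leading, φ = -89.3°)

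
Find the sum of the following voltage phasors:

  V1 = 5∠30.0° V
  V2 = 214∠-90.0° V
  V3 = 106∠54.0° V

Step 1 — Convert each phasor to rectangular form:
  V1 = 5·(cos(30.0°) + j·sin(30.0°)) = 4.33 + j2.5 V
  V2 = 214·(cos(-90.0°) + j·sin(-90.0°)) = 0 - j214 V
  V3 = 106·(cos(54.0°) + j·sin(54.0°)) = 62.31 + j85.76 V
Step 2 — Sum components: V_total = 66.64 - j125.7 V.
Step 3 — Convert to polar: |V_total| = 142.3 V, ∠V_total = -62.1°.

V_total = 142.3∠-62.1° V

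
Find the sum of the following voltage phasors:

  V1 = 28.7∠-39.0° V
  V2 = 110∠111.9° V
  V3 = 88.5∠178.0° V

Step 1 — Convert each phasor to rectangular form:
  V1 = 28.7·(cos(-39.0°) + j·sin(-39.0°)) = 22.3 - j18.06 V
  V2 = 110·(cos(111.9°) + j·sin(111.9°)) = -41.03 + j102.1 V
  V3 = 88.5·(cos(178.0°) + j·sin(178.0°)) = -88.45 + j3.089 V
Step 2 — Sum components: V_total = -107.2 + j87.09 V.
Step 3 — Convert to polar: |V_total| = 138.1 V, ∠V_total = 140.9°.

V_total = 138.1∠140.9° V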